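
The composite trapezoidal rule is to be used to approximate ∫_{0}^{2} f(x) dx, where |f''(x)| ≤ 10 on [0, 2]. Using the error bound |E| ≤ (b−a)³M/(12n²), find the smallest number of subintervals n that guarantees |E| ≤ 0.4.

Need 80/(12n²) ≤ 0.4.
n² ≥ 80/(12·0.4) = 16.6667 ⇒ n ≥ 4.0825, so the smallest n is 5.

5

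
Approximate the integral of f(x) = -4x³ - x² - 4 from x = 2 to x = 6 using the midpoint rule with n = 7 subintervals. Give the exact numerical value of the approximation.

-1360

h = (6 − 2)/7 = 0.571429.
Midpoints m₁,…,m₇ = 2.285714, 2.857143, 3.428571, 4, 4.571429, 5.142857, 5.714286.
f(m₁)=-56.991254, f(m₂)=-105.457726, f(m₃)=-176.967930, f(m₄)=-276, f(m₅)=-407.032070, f(m₆)=-574.542274, f(m₇)=-783.008746.
h·[f(m₁) + f(m₂) + f(m₃) + f(m₄) + f(m₅) + f(m₆) + f(m₇)] = 0.571429·(-2380) = -1360.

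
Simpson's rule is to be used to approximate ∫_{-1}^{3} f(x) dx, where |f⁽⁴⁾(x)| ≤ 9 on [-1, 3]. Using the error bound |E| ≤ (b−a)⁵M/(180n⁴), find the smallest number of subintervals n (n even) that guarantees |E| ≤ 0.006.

10

Need 9216/(180n⁴) ≤ 0.006.
n⁴ ≥ 9216/(180·0.006) = 8533.33 ⇒ n ≥ 9.6112, so the smallest even n is 10. (n must be even for Simpson's rule.)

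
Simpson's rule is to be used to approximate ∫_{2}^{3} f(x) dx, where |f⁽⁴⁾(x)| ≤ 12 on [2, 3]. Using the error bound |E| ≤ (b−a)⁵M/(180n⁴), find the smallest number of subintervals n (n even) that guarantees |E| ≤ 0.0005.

Need 12/(180n⁴) ≤ 0.0005.
n⁴ ≥ 12/(180·0.0005) = 133.333 ⇒ n ≥ 3.3981, so the smallest even n is 4. (n must be even for Simpson's rule.)

4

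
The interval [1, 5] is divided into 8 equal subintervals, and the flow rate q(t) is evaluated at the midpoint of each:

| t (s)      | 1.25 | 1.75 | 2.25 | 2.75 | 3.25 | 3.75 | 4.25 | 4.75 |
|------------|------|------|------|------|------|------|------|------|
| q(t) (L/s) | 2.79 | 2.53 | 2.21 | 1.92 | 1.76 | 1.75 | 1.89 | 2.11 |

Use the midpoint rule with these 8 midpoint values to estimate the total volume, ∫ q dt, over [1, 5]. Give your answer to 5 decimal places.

h = 0.5, n = 8.
h·[y(m₁) + y(m₂) + y(m₃) + y(m₄) + y(m₅) + y(m₆) + y(m₇) + y(m₈)] = 0.5·(16.96) = 8.48000.

8.48000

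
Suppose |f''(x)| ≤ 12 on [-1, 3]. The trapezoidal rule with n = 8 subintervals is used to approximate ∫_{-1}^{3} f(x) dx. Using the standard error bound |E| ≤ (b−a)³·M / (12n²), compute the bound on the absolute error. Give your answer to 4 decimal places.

1.0000

|E| ≤ (4)³·12 / (12·8²) = 768/768 = 1.0000.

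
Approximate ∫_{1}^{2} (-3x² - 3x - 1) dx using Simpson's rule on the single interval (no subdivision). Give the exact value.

S = (b−a)/6 · [f(1) + 4f(1.5) + f(2)] = 0.166667·[(-7) + 4·(-12.25) + (-19)] = -12.5.

-12.5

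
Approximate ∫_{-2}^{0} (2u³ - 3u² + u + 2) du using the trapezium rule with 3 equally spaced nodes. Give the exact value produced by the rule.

-17

h = (0 − (-2))/2 = 1.
Nodes u₀,…,u₂ = -2, -1, 0.
f(u) = 2u³ - 3u² + u + 2: f₀=-28, f₁=-4, f₂=2.
(h/2)·[f₀ + 2f₁ + f₂] = 0.5·(-34) = -17.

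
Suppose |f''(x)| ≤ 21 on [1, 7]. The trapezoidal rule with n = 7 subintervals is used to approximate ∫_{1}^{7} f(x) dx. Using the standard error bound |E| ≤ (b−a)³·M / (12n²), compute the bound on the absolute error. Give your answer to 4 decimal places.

7.7143

|E| ≤ (6)³·21 / (12·7²) = 4536/588 = 7.7143.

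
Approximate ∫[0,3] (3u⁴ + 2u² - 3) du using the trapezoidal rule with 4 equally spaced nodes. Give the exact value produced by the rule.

h = (3 − 0)/3 = 1.
Nodes u₀,…,u₃ = 0, 1, 2, 3.
f(u) = 3u⁴ + 2u² - 3: f₀=-3, f₁=2, f₂=53, f₃=258.
(h/2)·[f₀ + 2f₁ + 2f₂ + f₃] = 0.5·(365) = 182.5.

182.5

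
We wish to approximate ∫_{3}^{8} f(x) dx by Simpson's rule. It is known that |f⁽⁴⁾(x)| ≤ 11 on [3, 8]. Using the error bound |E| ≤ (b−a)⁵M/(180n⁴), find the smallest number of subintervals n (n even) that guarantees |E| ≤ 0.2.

Need 34375/(180n⁴) ≤ 0.2.
n⁴ ≥ 34375/(180·0.2) = 954.861 ⇒ n ≥ 5.5589, so the smallest even n is 6. (n must be even for Simpson's rule.)

6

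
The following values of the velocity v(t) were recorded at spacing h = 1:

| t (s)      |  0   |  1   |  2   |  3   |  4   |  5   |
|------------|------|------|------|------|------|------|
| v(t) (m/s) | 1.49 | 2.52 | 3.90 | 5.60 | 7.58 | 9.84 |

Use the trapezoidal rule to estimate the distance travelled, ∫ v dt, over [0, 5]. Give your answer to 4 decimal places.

h = 1, n = 5.
(h/2)·[y₀ + 2y₁ + 2y₂ + 2y₃ + 2y₄ + y₅] = 0.5·(50.53) = 25.2650.

25.2650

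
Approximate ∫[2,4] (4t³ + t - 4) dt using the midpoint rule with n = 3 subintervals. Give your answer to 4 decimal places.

235.3333

h = (4 − 2)/3 = 0.666667.
Midpoints m₁,…,m₃ = 2.333333, 3, 3.666667.
f(m₁)=49.148148, f(m₂)=107, f(m₃)=196.851852.
h·[f(m₁) + f(m₂) + f(m₃)] = 0.666667·(353) = 235.3333.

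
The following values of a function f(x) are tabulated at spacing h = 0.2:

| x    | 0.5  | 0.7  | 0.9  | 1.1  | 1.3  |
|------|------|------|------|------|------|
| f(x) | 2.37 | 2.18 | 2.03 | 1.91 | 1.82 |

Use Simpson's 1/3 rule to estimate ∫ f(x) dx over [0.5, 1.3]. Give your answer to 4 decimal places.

h = 0.2, n = 4.
(h/3)·[y₀ + 4y₁ + 2y₂ + 4y₃ + y₄] = 0.066667·(24.61) = 1.6407.

1.6407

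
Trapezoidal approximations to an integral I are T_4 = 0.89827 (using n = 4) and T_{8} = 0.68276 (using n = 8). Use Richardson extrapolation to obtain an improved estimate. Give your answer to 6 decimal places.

R = (4·T_{8} − T_4) / 3 = (4·0.68276 − 0.89827)/3 = (1.83277)/3 = 0.610923.

0.610923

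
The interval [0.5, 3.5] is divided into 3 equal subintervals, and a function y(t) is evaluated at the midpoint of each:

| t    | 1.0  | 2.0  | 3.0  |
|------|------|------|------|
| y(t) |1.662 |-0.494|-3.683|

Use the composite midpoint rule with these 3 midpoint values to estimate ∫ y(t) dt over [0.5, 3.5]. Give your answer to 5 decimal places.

-2.51500

h = 1, n = 3.
h·[y(m₁) + y(m₂) + y(m₃)] = 1·(-2.515) = -2.51500.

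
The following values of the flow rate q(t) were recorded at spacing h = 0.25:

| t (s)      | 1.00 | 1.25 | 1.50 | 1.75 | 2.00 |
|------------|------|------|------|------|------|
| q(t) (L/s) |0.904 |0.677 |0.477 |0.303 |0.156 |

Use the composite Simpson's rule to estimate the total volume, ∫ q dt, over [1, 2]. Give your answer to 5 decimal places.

0.49450

h = 0.25, n = 4.
(h/3)·[y₀ + 4y₁ + 2y₂ + 4y₃ + y₄] = 0.083333·(5.934) = 0.49450.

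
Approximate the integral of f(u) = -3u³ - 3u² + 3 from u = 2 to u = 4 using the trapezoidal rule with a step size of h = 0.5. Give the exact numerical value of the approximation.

h = (4 − 2)/4 = 0.5.
Nodes u₀,…,u₄ = 2, 2.5, 3, 3.5, 4.
f(u) = -3u³ - 3u² + 3: f₀=-33, f₁=-62.625, f₂=-105, f₃=-162.375, f₄=-237.
(h/2)·[f₀ + 2f₁ + 2f₂ + 2f₃ + f₄] = 0.25·(-930) = -232.5.

-232.5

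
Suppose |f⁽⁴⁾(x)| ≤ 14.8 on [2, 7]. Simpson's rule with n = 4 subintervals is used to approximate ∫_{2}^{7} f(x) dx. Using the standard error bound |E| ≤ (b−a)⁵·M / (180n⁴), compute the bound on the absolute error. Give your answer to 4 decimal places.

1.0037

|E| ≤ (5)⁵·14.8 / (180·4⁴) = 46250/46080 = 1.0037.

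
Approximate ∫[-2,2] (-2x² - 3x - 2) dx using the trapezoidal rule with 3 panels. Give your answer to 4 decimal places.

h = (2 − (-2))/3 = 1.333333.
Nodes x₀,…,x₃ = -2, -0.666667, 0.666667, 2.
f(x) = -2x² - 3x - 2: f₀=-4, f₁=-0.888889, f₂=-4.888889, f₃=-16.
(h/2)·[f₀ + 2f₁ + 2f₂ + f₃] = 0.666667·(-31.555556) = -21.0370.

-21.0370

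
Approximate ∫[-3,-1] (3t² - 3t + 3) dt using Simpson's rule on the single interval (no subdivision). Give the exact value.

S = (b−a)/6 · [f(-3) + 4f(-2) + f(-1)] = 0.333333·[39 + 4·21 + 9] = 44.

44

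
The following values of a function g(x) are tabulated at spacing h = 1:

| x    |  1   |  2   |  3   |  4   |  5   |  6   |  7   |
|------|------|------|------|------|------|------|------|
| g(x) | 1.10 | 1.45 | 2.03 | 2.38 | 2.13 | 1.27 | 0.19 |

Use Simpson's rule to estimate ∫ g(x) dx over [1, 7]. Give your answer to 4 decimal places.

h = 1, n = 6.
(h/3)·[y₀ + 4y₁ + 2y₂ + 4y₃ + 2y₄ + 4y₅ + y₆] = 0.333333·(30.01) = 10.0033.

10.0033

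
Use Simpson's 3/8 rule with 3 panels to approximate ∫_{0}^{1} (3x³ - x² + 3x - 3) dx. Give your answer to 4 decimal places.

h = (1 − 0)/3 = 0.333333.
Nodes x₀,…,x₃ = 0, 0.333333, 0.666667, 1.
f(x) = 3x³ - x² + 3x - 3: f₀=-3, f₁=-2, f₂=-0.555556, f₃=2.
(3h/8)·[f₀ + 3f₁ + 3f₂ + f₃] = 0.125·(-8.666667) = -1.0833.

-1.0833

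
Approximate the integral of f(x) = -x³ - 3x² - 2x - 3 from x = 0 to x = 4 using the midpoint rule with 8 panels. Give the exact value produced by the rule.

h = (4 − 0)/8 = 0.5.
Midpoints m₁,…,m₈ = 0.25, 0.75, 1.25, 1.75, 2.25, 2.75, 3.25, 3.75.
f(m₁)=-3.703125, f(m₂)=-6.609375, f(m₃)=-12.140625, f(m₄)=-21.046875, f(m₅)=-34.078125, f(m₆)=-51.984375, f(m₇)=-75.515625, f(m₈)=-105.421875.
h·[f(m₁) + f(m₂) + f(m₃) + f(m₄) + f(m₅) + f(m₆) + f(m₇) + f(m₈)] = 0.5·(-310.5) = -155.25.

-155.25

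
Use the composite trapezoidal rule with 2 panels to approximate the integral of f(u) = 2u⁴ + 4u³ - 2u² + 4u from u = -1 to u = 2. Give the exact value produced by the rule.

h = (2 − (-1))/2 = 1.5.
Nodes u₀,…,u₂ = -1, 0.5, 2.
f(u) = 2u⁴ + 4u³ - 2u² + 4u: f₀=-8, f₁=2.125, f₂=64.
(h/2)·[f₀ + 2f₁ + f₂] = 0.75·(60.25) = 45.1875.

45.1875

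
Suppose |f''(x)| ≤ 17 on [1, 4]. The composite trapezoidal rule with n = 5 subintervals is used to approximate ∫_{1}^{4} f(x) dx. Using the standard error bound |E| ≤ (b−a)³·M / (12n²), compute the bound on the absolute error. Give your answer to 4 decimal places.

|E| ≤ (3)³·17 / (12·5²) = 459/300 = 1.5300.

1.5300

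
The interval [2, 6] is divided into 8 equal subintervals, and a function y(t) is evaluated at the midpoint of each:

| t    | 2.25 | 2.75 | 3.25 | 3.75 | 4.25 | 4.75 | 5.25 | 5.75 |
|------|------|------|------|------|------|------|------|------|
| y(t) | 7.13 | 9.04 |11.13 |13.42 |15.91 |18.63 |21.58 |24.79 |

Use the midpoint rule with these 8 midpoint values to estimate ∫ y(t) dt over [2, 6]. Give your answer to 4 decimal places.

h = 0.5, n = 8.
h·[y(m₁) + y(m₂) + y(m₃) + y(m₄) + y(m₅) + y(m₆) + y(m₇) + y(m₈)] = 0.5·(121.63) = 60.8150.

60.8150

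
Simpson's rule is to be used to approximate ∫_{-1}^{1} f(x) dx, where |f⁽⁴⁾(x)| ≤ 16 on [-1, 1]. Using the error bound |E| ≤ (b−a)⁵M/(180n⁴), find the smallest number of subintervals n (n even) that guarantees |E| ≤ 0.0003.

10

Need 512/(180n⁴) ≤ 0.0003.
n⁴ ≥ 512/(180·0.0003) = 9481.48 ⇒ n ≥ 9.8678, so the smallest even n is 10. (n must be even for Simpson's rule.)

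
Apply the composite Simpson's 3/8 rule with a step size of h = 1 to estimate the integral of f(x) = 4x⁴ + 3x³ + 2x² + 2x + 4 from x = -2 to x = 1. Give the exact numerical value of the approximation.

h = (1 − (-2))/3 = 1.
Nodes x₀,…,x₃ = -2, -1, 0, 1.
f(x) = 4x⁴ + 3x³ + 2x² + 2x + 4: f₀=48, f₁=5, f₂=4, f₃=15.
(3h/8)·[f₀ + 3f₁ + 3f₂ + f₃] = 0.375·(90) = 33.75.

33.75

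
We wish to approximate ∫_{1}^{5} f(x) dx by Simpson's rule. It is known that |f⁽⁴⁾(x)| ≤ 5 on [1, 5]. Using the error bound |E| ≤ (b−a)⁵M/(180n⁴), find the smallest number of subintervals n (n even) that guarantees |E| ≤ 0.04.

Need 5120/(180n⁴) ≤ 0.04.
n⁴ ≥ 5120/(180·0.04) = 711.111 ⇒ n ≥ 5.1640, so the smallest even n is 6. (n must be even for Simpson's rule.)

6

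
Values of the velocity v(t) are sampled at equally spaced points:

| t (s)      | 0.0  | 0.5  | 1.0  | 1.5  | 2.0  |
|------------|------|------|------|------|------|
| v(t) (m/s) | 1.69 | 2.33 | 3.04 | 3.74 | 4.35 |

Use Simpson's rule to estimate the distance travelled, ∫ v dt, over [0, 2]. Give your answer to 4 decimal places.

h = 0.5, n = 4.
(h/3)·[y₀ + 4y₁ + 2y₂ + 4y₃ + y₄] = 0.166667·(36.40) = 6.0667.

6.0667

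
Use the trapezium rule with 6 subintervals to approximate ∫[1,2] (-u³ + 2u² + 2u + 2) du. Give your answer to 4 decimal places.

h = (2 − 1)/6 = 0.166667.
Nodes u₀,…,u₆ = 1, 1.166667, 1.333333, 1.5, 1.666667, 1.833333, 2.
f(u) = -u³ + 2u² + 2u + 2: f₀=5, f₁=5.467593, f₂=5.851852, f₃=6.125, f₄=6.259259, f₅=6.226852, f₆=6.
(h/2)·[f₀ + 2f₁ + 2f₂ + 2f₃ + 2f₄ + 2f₅ + f₆] = 0.083333·(70.861111) = 5.9051.

5.9051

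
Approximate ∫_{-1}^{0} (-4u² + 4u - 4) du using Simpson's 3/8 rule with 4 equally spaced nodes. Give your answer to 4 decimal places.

h = (0 − (-1))/3 = 0.333333.
Nodes u₀,…,u₃ = -1, -0.666667, -0.333333, 0.
f(u) = -4u² + 4u - 4: f₀=-12, f₁=-8.444444, f₂=-5.777778, f₃=-4.
(3h/8)·[f₀ + 3f₁ + 3f₂ + f₃] = 0.125·(-58.666667) = -7.3333.

-7.3333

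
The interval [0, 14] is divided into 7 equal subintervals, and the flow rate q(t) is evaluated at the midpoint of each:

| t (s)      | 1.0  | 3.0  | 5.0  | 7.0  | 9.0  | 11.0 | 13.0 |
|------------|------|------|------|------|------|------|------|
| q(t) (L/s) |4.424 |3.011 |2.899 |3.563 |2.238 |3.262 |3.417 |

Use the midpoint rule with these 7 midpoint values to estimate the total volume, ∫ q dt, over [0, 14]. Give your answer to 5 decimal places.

h = 2, n = 7.
h·[y(m₁) + y(m₂) + y(m₃) + y(m₄) + y(m₅) + y(m₆) + y(m₇)] = 2·(22.814) = 45.62800.

45.62800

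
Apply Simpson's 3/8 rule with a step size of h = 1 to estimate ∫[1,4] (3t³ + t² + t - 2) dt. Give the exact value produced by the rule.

213.75

h = (4 − 1)/3 = 1.
Nodes t₀,…,t₃ = 1, 2, 3, 4.
f(t) = 3t³ + t² + t - 2: f₀=3, f₁=28, f₂=91, f₃=210.
(3h/8)·[f₀ + 3f₁ + 3f₂ + f₃] = 0.375·(570) = 213.75.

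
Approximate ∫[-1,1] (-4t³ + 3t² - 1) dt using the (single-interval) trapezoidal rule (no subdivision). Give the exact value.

4

T = (b−a)/2 · [f(-1) + f(1)] = 1·[6 + (-2)] = 4.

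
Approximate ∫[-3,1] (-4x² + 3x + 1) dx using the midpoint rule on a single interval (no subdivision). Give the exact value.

M = (b−a)·f(-1) = 4·(-6) = -24.

-24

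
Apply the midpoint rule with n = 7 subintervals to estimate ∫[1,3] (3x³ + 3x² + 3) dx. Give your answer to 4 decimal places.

91.7143

h = (3 − 1)/7 = 0.285714.
Midpoints m₁,…,m₇ = 1.142857, 1.428571, 1.714286, 2, 2.285714, 2.571429, 2.857143.
f(m₁)=11.396501, f(m₂)=17.868805, f(m₃)=26.930029, f(m₄)=39, f(m₅)=54.498542, f(m₆)=73.845481, f(m₇)=97.460641.
h·[f(m₁) + f(m₂) + f(m₃) + f(m₄) + f(m₅) + f(m₆) + f(m₇)] = 0.285714·(321) = 91.7143.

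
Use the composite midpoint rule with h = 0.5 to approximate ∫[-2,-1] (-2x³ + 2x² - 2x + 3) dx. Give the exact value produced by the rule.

h = (-1 − (-2))/2 = 0.5.
Midpoints m₁,…,m₂ = -1.75, -1.25.
f(m₁)=23.34375, f(m₂)=12.53125.
h·[f(m₁) + f(m₂)] = 0.5·(35.875) = 17.9375.

17.9375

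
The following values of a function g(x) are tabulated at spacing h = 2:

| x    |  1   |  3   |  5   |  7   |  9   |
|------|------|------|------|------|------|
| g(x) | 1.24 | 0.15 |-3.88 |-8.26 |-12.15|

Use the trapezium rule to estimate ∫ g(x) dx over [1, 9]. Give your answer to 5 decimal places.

-34.89000

h = 2, n = 4.
(h/2)·[y₀ + 2y₁ + 2y₂ + 2y₃ + y₄] = 1·(-34.89) = -34.89000.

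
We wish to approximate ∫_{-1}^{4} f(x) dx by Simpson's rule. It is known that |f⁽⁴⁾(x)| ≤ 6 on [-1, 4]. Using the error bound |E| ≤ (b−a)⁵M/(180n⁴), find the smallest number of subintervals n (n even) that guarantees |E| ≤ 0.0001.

32

Need 18750/(180n⁴) ≤ 0.0001.
n⁴ ≥ 18750/(180·0.0001) = 1.04167e+06 ⇒ n ≥ 31.9472, so the smallest even n is 32. (n must be even for Simpson's rule.)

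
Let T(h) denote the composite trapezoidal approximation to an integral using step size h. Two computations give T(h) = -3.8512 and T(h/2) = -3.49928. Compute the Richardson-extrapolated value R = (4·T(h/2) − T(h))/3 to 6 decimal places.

R = (4·T(h/2) − T(h)) / 3 = (4·(-3.49928) − (-3.8512))/3 = (-10.14592)/3 = -3.381973.

-3.381973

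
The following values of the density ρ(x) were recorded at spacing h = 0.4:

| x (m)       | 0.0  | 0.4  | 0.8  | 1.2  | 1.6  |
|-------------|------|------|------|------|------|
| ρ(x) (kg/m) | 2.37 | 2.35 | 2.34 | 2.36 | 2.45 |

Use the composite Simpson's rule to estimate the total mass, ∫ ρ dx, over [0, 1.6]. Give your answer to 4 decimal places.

h = 0.4, n = 4.
(h/3)·[y₀ + 4y₁ + 2y₂ + 4y₃ + y₄] = 0.133333·(28.34) = 3.7787.

3.7787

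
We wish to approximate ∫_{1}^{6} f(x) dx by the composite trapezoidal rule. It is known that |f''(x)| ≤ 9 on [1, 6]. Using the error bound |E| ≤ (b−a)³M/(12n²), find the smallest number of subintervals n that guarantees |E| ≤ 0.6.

Need 1125/(12n²) ≤ 0.6.
n² ≥ 1125/(12·0.6) = 156.25 ⇒ n ≥ 12.5000, so the smallest n is 13.

13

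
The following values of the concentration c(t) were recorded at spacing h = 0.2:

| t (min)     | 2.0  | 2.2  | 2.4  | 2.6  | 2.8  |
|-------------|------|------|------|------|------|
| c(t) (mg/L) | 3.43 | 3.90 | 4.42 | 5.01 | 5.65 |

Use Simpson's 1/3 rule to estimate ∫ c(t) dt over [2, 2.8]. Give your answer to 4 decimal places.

3.5707

h = 0.2, n = 4.
(h/3)·[y₀ + 4y₁ + 2y₂ + 4y₃ + y₄] = 0.066667·(53.56) = 3.5707.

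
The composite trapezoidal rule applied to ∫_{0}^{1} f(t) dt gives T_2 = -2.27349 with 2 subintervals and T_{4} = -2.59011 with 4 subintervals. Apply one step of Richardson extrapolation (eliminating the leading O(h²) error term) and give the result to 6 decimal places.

R = (4·T_{4} − T_2) / 3 = (4·(-2.59011) − (-2.27349))/3 = (-8.08695)/3 = -2.695650.

-2.695650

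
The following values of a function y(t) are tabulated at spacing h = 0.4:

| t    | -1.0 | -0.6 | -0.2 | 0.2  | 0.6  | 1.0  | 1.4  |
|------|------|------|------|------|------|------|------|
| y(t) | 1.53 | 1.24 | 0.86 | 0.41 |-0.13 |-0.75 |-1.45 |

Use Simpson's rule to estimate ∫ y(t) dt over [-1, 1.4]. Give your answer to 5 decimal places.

h = 0.4, n = 6.
(h/3)·[y₀ + 4y₁ + 2y₂ + 4y₃ + 2y₄ + 4y₅ + y₆] = 0.133333·(5.14) = 0.68533.

0.68533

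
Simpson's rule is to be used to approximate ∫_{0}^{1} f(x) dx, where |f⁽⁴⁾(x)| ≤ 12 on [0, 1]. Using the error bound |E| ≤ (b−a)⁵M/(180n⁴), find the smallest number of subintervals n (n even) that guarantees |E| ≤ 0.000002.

14

Need 12/(180n⁴) ≤ 0.000002.
n⁴ ≥ 12/(180·0.000002) = 33333.3 ⇒ n ≥ 13.5120, so the smallest even n is 14. (n must be even for Simpson's rule.)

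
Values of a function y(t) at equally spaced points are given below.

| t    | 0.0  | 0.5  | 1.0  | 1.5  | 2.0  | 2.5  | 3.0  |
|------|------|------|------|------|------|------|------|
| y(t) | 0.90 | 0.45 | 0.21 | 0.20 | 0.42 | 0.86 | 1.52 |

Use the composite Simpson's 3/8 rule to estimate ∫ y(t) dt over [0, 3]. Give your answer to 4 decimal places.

1.6200

h = 0.5, n = 6.
(3h/8)·[y₀ + 3y₁ + 3y₂ + 2y₃ + 3y₄ + 3y₅ + y₆] = 0.1875·(8.64) = 1.6200.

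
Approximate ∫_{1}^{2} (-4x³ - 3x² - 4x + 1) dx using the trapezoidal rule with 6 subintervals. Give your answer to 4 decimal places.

-27.0972

h = (2 − 1)/6 = 0.166667.
Nodes x₀,…,x₆ = 1, 1.166667, 1.333333, 1.5, 1.666667, 1.833333, 2.
f(x) = -4x³ - 3x² - 4x + 1: f₀=-10, f₁=-14.101852, f₂=-19.148148, f₃=-25.25, f₄=-32.518519, f₅=-41.064815, f₆=-51.
(h/2)·[f₀ + 2f₁ + 2f₂ + 2f₃ + 2f₄ + 2f₅ + f₆] = 0.083333·(-325.166667) = -27.0972.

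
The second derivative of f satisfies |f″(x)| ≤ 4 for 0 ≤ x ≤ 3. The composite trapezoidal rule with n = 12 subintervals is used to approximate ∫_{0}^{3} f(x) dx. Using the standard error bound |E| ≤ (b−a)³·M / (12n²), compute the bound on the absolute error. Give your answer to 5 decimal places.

|E| ≤ (3)³·4 / (12·12²) = 108/1728 = 0.06250.

0.06250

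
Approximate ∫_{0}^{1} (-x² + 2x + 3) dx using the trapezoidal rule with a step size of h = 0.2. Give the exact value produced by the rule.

h = (1 − 0)/5 = 0.2.
Nodes x₀,…,x₅ = 0, 0.2, 0.4, 0.6, 0.8, 1.
f(x) = -x² + 2x + 3: f₀=3, f₁=3.36, f₂=3.64, f₃=3.84, f₄=3.96, f₅=4.
(h/2)·[f₀ + 2f₁ + 2f₂ + 2f₃ + 2f₄ + f₅] = 0.1·(36.6) = 3.66.

3.66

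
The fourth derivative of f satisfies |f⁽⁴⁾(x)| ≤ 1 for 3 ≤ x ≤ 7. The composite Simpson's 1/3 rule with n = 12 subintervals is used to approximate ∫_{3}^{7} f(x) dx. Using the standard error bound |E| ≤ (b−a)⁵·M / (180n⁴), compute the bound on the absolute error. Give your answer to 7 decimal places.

0.0002743

|E| ≤ (4)⁵·1 / (180·12⁴) = 1024/3732480 = 0.0002743.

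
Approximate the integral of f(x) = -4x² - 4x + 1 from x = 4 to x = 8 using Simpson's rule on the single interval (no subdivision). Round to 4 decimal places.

S = (b−a)/6 · [f(4) + 4f(6) + f(8)] = 0.666667·[(-79) + 4·(-167) + (-287)] = -689.3333.

-689.3333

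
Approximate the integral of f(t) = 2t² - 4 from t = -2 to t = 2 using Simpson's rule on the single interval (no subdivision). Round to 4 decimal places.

S = (b−a)/6 · [f(-2) + 4f(0) + f(2)] = 0.666667·[4 + 4·(-4) + 4] = -5.3333.

-5.3333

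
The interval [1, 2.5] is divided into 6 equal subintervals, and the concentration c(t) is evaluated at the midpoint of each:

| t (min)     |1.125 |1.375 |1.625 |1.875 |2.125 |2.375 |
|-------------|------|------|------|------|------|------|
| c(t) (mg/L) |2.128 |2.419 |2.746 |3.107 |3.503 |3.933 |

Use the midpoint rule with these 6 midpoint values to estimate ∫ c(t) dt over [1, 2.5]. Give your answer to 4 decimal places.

4.4590

h = 0.25, n = 6.
h·[y(m₁) + y(m₂) + y(m₃) + y(m₄) + y(m₅) + y(m₆)] = 0.25·(17.836) = 4.4590.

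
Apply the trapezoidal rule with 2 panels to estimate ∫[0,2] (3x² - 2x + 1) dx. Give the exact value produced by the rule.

h = (2 − 0)/2 = 1.
Nodes x₀,…,x₂ = 0, 1, 2.
f(x) = 3x² - 2x + 1: f₀=1, f₁=2, f₂=9.
(h/2)·[f₀ + 2f₁ + f₂] = 0.5·(14) = 7.

7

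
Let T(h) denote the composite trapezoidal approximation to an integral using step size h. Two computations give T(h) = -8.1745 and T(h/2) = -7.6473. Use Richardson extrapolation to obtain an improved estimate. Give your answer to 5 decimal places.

-7.47157

R = (4·T(h/2) − T(h)) / 3 = (4·(-7.6473) − (-8.1745))/3 = (-22.4147)/3 = -7.47157.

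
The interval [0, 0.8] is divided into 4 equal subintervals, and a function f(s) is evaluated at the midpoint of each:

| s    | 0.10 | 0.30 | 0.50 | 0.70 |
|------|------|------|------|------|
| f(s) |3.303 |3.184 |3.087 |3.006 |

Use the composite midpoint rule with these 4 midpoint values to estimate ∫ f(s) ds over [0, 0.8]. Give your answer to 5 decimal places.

h = 0.2, n = 4.
h·[y(m₁) + y(m₂) + y(m₃) + y(m₄)] = 0.2·(12.580) = 2.51600.

2.51600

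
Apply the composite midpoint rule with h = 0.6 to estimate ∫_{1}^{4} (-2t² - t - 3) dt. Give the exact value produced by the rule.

h = (4 − 1)/5 = 0.6.
Midpoints m₁,…,m₅ = 1.3, 1.9, 2.5, 3.1, 3.7.
f(m₁)=-7.68, f(m₂)=-12.12, f(m₃)=-18, f(m₄)=-25.32, f(m₅)=-34.08.
h·[f(m₁) + f(m₂) + f(m₃) + f(m₄) + f(m₅)] = 0.6·(-97.2) = -58.32.

-58.32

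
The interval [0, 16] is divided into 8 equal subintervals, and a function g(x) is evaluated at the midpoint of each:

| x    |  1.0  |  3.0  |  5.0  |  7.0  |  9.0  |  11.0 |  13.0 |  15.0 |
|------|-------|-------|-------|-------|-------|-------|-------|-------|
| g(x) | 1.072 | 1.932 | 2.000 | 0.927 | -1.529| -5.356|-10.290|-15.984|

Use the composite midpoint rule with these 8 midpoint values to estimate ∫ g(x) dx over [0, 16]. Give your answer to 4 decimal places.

h = 2, n = 8.
h·[y(m₁) + y(m₂) + y(m₃) + y(m₄) + y(m₅) + y(m₆) + y(m₇) + y(m₈)] = 2·(-27.228) = -54.4560.

-54.4560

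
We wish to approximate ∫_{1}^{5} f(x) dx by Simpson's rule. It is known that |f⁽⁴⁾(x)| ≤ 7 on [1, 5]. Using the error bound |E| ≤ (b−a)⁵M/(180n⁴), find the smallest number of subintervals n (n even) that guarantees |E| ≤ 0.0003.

20

Need 7168/(180n⁴) ≤ 0.0003.
n⁴ ≥ 7168/(180·0.0003) = 132741 ⇒ n ≥ 19.0876, so the smallest even n is 20. (n must be even for Simpson's rule.)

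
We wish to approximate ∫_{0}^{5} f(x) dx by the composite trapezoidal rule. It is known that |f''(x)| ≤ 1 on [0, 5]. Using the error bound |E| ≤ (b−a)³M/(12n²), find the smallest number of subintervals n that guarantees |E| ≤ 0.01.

33

Need 125/(12n²) ≤ 0.01.
n² ≥ 125/(12·0.01) = 1041.67 ⇒ n ≥ 32.2749, so the smallest n is 33.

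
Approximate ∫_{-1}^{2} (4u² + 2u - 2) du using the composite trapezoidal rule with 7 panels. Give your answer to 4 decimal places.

9.3673

h = (2 − (-1))/7 = 0.428571.
Nodes u₀,…,u₇ = -1, -0.571429, -0.142857, 0.285714, 0.714286, 1.142857, 1.571429, 2.
f(u) = 4u² + 2u - 2: f₀=0, f₁=-1.836735, f₂=-2.204082, f₃=-1.102041, f₄=1.469388, f₅=5.510204, f₆=11.020408, f₇=18.
(h/2)·[f₀ + 2f₁ + 2f₂ + 2f₃ + 2f₄ + 2f₅ + 2f₆ + f₇] = 0.214286·(43.714286) = 9.3673.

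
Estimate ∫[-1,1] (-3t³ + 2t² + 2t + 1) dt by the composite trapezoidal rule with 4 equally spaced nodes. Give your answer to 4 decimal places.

h = (1 − (-1))/3 = 0.666667.
Nodes t₀,…,t₃ = -1, -0.333333, 0.333333, 1.
f(t) = -3t³ + 2t² + 2t + 1: f₀=4, f₁=0.666667, f₂=1.777778, f₃=2.
(h/2)·[f₀ + 2f₁ + 2f₂ + f₃] = 0.333333·(10.888889) = 3.6296.

3.6296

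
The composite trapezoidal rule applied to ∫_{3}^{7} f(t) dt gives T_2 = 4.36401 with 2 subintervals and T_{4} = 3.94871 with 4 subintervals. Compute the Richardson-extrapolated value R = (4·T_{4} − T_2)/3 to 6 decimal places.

R = (4·T_{4} − T_2) / 3 = (4·3.94871 − 4.36401)/3 = (11.43083)/3 = 3.810277.

3.810277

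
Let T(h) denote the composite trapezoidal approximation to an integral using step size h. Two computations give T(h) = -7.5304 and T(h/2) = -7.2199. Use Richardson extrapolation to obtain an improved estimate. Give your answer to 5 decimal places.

-7.11640

R = (4·T(h/2) − T(h)) / 3 = (4·(-7.2199) − (-7.5304))/3 = (-21.3492)/3 = -7.11640.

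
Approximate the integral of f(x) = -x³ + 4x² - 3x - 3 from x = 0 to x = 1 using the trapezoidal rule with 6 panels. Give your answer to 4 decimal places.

-3.4051

h = (1 − 0)/6 = 0.166667.
Nodes x₀,…,x₆ = 0, 0.166667, 0.333333, 0.5, 0.666667, 0.833333, 1.
f(x) = -x³ + 4x² - 3x - 3: f₀=-3, f₁=-3.393519, f₂=-3.592593, f₃=-3.625, f₄=-3.518519, f₅=-3.300926, f₆=-3.
(h/2)·[f₀ + 2f₁ + 2f₂ + 2f₃ + 2f₄ + 2f₅ + f₆] = 0.083333·(-40.861111) = -3.4051.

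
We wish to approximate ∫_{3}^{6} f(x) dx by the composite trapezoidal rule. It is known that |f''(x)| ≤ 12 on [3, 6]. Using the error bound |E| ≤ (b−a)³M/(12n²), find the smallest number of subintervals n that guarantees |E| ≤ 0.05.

Need 324/(12n²) ≤ 0.05.
n² ≥ 324/(12·0.05) = 540 ⇒ n ≥ 23.2379, so the smallest n is 24.

24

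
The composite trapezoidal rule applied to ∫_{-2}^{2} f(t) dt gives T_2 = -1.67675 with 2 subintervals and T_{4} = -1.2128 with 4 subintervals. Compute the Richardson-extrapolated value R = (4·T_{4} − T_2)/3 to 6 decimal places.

R = (4·T_{4} − T_2) / 3 = (4·(-1.2128) − (-1.67675))/3 = (-3.17445)/3 = -1.058150.

-1.058150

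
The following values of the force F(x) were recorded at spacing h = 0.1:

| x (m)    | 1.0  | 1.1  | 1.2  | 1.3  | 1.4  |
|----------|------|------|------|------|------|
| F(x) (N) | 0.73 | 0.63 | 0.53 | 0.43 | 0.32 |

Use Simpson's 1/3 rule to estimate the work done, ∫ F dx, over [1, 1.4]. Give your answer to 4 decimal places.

0.2117

h = 0.1, n = 4.
(h/3)·[y₀ + 4y₁ + 2y₂ + 4y₃ + y₄] = 0.033333·(6.35) = 0.2117.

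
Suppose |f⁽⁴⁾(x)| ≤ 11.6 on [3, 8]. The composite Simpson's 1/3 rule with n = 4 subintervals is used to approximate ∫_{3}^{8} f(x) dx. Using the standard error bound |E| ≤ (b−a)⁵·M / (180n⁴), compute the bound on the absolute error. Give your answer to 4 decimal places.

0.7867

|E| ≤ (5)⁵·11.6 / (180·4⁴) = 36250/46080 = 0.7867.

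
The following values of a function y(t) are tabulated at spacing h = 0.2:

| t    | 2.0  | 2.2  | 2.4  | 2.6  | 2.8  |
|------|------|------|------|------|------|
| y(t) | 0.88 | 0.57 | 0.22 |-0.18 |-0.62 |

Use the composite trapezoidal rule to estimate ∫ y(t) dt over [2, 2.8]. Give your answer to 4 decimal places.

0.1480

h = 0.2, n = 4.
(h/2)·[y₀ + 2y₁ + 2y₂ + 2y₃ + y₄] = 0.1·(1.48) = 0.1480.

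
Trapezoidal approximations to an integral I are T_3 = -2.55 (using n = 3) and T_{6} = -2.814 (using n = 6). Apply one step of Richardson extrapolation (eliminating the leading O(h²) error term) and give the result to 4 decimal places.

R = (4·T_{6} − T_3) / 3 = (4·(-2.814) − (-2.55))/3 = (-8.706)/3 = -2.9020.

-2.9020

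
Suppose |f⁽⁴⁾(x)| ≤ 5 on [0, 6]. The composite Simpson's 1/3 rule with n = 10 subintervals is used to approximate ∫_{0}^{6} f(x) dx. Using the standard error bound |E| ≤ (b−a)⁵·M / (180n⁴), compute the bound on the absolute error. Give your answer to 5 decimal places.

0.02160

|E| ≤ (6)⁵·5 / (180·10⁴) = 38880/1800000 = 0.02160.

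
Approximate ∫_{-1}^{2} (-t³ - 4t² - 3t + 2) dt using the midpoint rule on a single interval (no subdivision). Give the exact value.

M = (b−a)·f(0.5) = 3·(-0.625) = -1.875.

-1.875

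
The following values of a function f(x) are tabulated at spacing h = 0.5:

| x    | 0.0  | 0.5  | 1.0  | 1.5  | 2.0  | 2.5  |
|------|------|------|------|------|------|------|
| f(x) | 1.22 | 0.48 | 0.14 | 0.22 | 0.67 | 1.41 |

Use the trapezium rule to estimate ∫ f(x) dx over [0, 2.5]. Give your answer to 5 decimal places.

h = 0.5, n = 5.
(h/2)·[y₀ + 2y₁ + 2y₂ + 2y₃ + 2y₄ + y₅] = 0.25·(5.65) = 1.41250.

1.41250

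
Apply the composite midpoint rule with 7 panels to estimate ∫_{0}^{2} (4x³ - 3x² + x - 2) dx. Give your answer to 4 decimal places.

5.8776

h = (2 − 0)/7 = 0.285714.
Midpoints m₁,…,m₇ = 0.142857, 0.428571, 0.714286, 1, 1.285714, 1.571429, 1.857143.
f(m₁)=-1.906706, f(m₂)=-1.807580, f(m₃)=-1.358601, f(m₄)=0, f(m₅)=2.827988, f(m₆)=7.685131, f(m₇)=15.131195.
h·[f(m₁) + f(m₂) + f(m₃) + f(m₄) + f(m₅) + f(m₆) + f(m₇)] = 0.285714·(20.571429) = 5.8776.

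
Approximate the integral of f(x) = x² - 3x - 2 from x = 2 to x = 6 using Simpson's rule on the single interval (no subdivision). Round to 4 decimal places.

S = (b−a)/6 · [f(2) + 4f(4) + f(6)] = 0.666667·[(-4) + 4·2 + 16] = 13.3333.

13.3333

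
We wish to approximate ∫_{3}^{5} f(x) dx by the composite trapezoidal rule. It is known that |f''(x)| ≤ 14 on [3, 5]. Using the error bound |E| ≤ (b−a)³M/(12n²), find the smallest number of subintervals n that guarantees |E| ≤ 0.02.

22

Need 112/(12n²) ≤ 0.02.
n² ≥ 112/(12·0.02) = 466.667 ⇒ n ≥ 21.6025, so the smallest n is 22.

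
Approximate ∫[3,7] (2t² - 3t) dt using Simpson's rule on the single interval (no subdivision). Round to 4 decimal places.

S = (b−a)/6 · [f(3) + 4f(5) + f(7)] = 0.666667·[9 + 4·35 + 77] = 150.6667.

150.6667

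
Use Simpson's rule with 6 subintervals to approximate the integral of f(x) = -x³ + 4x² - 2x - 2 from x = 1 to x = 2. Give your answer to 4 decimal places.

0.5833

h = (2 − 1)/6 = 0.166667.
Nodes x₀,…,x₆ = 1, 1.166667, 1.333333, 1.5, 1.666667, 1.833333, 2.
f(x) = -x³ + 4x² - 2x - 2: f₀=-1, f₁=-0.476852, f₂=0.074074, f₃=0.625, f₄=1.148148, f₅=1.615741, f₆=2.
(h/3)·[f₀ + 4f₁ + 2f₂ + 4f₃ + 2f₄ + 4f₅ + f₆] = 0.055556·(10.5) = 0.5833.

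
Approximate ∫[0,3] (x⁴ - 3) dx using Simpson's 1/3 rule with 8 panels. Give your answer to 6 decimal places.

h = (3 − 0)/8 = 0.375.
Nodes x₀,…,x₈ = 0, 0.375, 0.75, 1.125, 1.5, 1.875, 2.25, 2.625, 3.
f(x) = x⁴ - 3: f₀=-3, f₁=-2.980224609375, f₂=-2.68359375, f₃=-1.398193359375, f₄=2.0625, f₅=9.359619140625, f₆=22.62890625, f₇=44.480712890625, f₈=78.
(h/3)·[f₀ + 4f₁ + 2f₂ + 4f₃ + 2f₄ + 4f₅ + 2f₆ + 4f₇ + f₈] = 0.125·(316.86328125) = 39.607910.

39.607910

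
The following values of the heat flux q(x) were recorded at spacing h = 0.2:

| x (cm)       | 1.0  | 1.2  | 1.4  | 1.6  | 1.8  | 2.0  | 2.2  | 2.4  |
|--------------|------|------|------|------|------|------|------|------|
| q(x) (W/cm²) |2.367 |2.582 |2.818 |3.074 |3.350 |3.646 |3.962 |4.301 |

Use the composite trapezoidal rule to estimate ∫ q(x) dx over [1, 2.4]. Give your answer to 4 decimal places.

4.5532

h = 0.2, n = 7.
(h/2)·[y₀ + 2y₁ + 2y₂ + 2y₃ + 2y₄ + 2y₅ + 2y₆ + y₇] = 0.1·(45.532) = 4.5532.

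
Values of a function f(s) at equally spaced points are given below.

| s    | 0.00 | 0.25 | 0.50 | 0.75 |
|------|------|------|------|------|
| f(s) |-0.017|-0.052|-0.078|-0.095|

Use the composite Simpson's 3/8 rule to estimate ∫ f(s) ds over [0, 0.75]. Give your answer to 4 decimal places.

-0.0471

h = 0.25, n = 3.
(3h/8)·[y₀ + 3y₁ + 3y₂ + y₃] = 0.09375·(-0.502) = -0.0471.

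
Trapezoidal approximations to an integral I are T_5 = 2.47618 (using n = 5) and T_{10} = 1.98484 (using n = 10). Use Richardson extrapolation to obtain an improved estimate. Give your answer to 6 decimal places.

R = (4·T_{10} − T_5) / 3 = (4·1.98484 − 2.47618)/3 = (5.46318)/3 = 1.821060.

1.821060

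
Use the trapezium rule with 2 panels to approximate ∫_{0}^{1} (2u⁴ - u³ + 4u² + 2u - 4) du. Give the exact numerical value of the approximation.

h = (1 − 0)/2 = 0.5.
Nodes u₀,…,u₂ = 0, 0.5, 1.
f(u) = 2u⁴ - u³ + 4u² + 2u - 4: f₀=-4, f₁=-2, f₂=3.
(h/2)·[f₀ + 2f₁ + f₂] = 0.25·(-5) = -1.25.

-1.25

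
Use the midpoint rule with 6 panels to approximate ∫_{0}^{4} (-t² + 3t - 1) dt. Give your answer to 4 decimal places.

-1.1852

h = (4 − 0)/6 = 0.666667.
Midpoints m₁,…,m₆ = 0.333333, 1, 1.666667, 2.333333, 3, 3.666667.
f(m₁)=-0.111111, f(m₂)=1, f(m₃)=1.222222, f(m₄)=0.555556, f(m₅)=-1, f(m₆)=-3.444444.
h·[f(m₁) + f(m₂) + f(m₃) + f(m₄) + f(m₅) + f(m₆)] = 0.666667·(-1.777778) = -1.1852.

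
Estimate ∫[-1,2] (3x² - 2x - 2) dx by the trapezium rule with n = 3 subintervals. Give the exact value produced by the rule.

h = (2 − (-1))/3 = 1.
Nodes x₀,…,x₃ = -1, 0, 1, 2.
f(x) = 3x² - 2x - 2: f₀=3, f₁=-2, f₂=-1, f₃=6.
(h/2)·[f₀ + 2f₁ + 2f₂ + f₃] = 0.5·(3) = 1.5.

1.5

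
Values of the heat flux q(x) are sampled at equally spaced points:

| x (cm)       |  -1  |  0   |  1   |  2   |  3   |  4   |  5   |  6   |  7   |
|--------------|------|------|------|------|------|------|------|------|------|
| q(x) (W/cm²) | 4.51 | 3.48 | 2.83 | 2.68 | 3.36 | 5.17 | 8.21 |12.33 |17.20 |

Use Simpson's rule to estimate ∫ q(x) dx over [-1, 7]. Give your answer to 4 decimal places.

h = 1, n = 8.
(h/3)·[y₀ + 4y₁ + 2y₂ + 4y₃ + 2y₄ + 4y₅ + 2y₆ + 4y₇ + y₈] = 0.333333·(145.15) = 48.3833.

48.3833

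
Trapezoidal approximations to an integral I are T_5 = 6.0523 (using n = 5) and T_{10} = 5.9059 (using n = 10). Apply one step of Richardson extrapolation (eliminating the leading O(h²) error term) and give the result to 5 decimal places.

5.85710

R = (4·T_{10} − T_5) / 3 = (4·5.9059 − 6.0523)/3 = (17.5713)/3 = 5.85710.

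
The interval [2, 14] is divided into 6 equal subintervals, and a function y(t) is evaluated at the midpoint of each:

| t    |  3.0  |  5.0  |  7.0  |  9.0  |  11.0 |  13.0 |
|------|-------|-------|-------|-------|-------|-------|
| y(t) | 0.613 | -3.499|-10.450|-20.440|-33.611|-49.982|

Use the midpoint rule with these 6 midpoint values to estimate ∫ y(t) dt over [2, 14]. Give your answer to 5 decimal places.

h = 2, n = 6.
h·[y(m₁) + y(m₂) + y(m₃) + y(m₄) + y(m₅) + y(m₆)] = 2·(-117.369) = -234.73800.

-234.73800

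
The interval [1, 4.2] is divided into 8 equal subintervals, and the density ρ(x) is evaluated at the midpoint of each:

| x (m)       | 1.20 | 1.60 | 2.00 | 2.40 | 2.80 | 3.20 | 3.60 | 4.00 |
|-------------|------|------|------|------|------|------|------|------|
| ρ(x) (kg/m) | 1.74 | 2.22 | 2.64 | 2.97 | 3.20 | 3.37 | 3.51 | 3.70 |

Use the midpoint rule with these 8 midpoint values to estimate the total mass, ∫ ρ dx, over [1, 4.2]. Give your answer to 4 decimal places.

9.3400

h = 0.4, n = 8.
h·[y(m₁) + y(m₂) + y(m₃) + y(m₄) + y(m₅) + y(m₆) + y(m₇) + y(m₈)] = 0.4·(23.35) = 9.3400.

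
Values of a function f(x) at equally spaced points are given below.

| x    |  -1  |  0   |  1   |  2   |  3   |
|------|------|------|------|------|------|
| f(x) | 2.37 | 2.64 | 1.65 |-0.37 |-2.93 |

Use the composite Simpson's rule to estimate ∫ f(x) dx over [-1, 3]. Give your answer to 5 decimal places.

h = 1, n = 4.
(h/3)·[y₀ + 4y₁ + 2y₂ + 4y₃ + y₄] = 0.333333·(11.82) = 3.94000.

3.94000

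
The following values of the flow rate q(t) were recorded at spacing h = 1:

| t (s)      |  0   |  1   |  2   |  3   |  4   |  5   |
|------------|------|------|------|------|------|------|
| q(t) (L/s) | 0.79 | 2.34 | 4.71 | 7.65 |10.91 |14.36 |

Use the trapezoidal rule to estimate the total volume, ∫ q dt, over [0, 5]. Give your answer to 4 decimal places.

33.1850

h = 1, n = 5.
(h/2)·[y₀ + 2y₁ + 2y₂ + 2y₃ + 2y₄ + y₅] = 0.5·(66.37) = 33.1850.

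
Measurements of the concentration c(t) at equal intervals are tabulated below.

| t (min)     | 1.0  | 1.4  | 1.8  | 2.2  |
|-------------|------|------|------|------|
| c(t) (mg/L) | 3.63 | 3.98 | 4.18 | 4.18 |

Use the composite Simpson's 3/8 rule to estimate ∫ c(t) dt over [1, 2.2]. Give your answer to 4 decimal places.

4.8435

h = 0.4, n = 3.
(3h/8)·[y₀ + 3y₁ + 3y₂ + y₃] = 0.15·(32.29) = 4.8435.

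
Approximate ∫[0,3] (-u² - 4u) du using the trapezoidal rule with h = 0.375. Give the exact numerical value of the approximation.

h = (3 − 0)/8 = 0.375.
Nodes u₀,…,u₈ = 0, 0.375, 0.75, 1.125, 1.5, 1.875, 2.25, 2.625, 3.
f(u) = -u² - 4u: f₀=0, f₁=-1.640625, f₂=-3.5625, f₃=-5.765625, f₄=-8.25, f₅=-11.015625, f₆=-14.0625, f₇=-17.390625, f₈=-21.
(h/2)·[f₀ + 2f₁ + 2f₂ + 2f₃ + 2f₄ + 2f₅ + 2f₆ + 2f₇ + f₈] = 0.1875·(-144.375) = -27.0703125.

-27.0703125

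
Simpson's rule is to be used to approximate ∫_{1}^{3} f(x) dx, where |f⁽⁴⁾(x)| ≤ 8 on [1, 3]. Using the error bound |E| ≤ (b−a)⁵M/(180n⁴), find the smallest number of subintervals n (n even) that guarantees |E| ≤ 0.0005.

Need 256/(180n⁴) ≤ 0.0005.
n⁴ ≥ 256/(180·0.0005) = 2844.44 ⇒ n ≥ 7.3030, so the smallest even n is 8. (n must be even for Simpson's rule.)

8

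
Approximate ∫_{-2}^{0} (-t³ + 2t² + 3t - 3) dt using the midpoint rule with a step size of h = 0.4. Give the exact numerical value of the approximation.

h = (0 − (-2))/5 = 0.4.
Midpoints m₁,…,m₅ = -1.8, -1.4, -1, -0.6, -0.2.
f(m₁)=3.912, f(m₂)=-0.536, f(m₃)=-3, f(m₄)=-3.864, f(m₅)=-3.512.
h·[f(m₁) + f(m₂) + f(m₃) + f(m₄) + f(m₅)] = 0.4·(-7) = -2.8.

-2.8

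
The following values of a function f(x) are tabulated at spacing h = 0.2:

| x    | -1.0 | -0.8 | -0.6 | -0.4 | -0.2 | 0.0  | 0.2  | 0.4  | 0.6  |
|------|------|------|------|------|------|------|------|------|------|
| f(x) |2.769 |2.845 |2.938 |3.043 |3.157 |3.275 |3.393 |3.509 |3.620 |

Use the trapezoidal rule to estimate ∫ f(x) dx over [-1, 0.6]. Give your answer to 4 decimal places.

5.0709

h = 0.2, n = 8.
(h/2)·[y₀ + 2y₁ + 2y₂ + 2y₃ + 2y₄ + 2y₅ + 2y₆ + 2y₇ + y₈] = 0.1·(50.709) = 5.0709.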